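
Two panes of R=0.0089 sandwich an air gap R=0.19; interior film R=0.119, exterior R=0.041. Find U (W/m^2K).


Total thermal resistance (series):
  R_total = R_in + R_glass + R_air + R_glass + R_out
  R_total = 0.119 + 0.0089 + 0.19 + 0.0089 + 0.041 = 0.3678 m^2K/W
U-value = 1 / R_total = 1 / 0.3678 = 2.719 W/m^2K

2.719 W/m^2K


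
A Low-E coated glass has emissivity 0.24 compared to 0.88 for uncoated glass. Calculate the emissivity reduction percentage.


Percentage reduction = (1 - coated/uncoated) * 100
  Ratio = 0.24 / 0.88 = 0.2727
  Reduction = (1 - 0.2727) * 100 = 72.7%

72.7%


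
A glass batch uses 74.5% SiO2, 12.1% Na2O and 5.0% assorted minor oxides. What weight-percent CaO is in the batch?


Pieces sum to 100%:
  CaO = 100 - (SiO2 + Na2O + others)
  CaO = 100 - (74.5 + 12.1 + 5.0) = 8.4%

8.4%


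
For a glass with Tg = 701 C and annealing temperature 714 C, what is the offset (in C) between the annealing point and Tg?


Offset = T_anneal - Tg:
  offset = 714 - 701 = 13 C

13 C


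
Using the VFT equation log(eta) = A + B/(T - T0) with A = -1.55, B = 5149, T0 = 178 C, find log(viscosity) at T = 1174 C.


VFT equation: log(eta) = A + B / (T - T0)
  T - T0 = 1174 - 178 = 996
  B / (T - T0) = 5149 / 996 = 5.17
  log(eta) = -1.55 + 5.17 = 3.62

3.62


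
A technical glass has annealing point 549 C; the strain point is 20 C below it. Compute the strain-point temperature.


Strain point = annealing point - difference:
  T_strain = 549 - 20 = 529 C

529 C


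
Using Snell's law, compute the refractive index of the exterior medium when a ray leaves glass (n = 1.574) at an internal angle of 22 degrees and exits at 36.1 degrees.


Apply Snell's law: n1 * sin(theta1) = n2 * sin(theta2)
  n2 = n1 * sin(theta1) / sin(theta2)
  sin(22) = 0.374607
  sin(36.1) = 0.589196
  n2 = 1.574 * 0.374607 / 0.589196 = 1.0007

1.0007


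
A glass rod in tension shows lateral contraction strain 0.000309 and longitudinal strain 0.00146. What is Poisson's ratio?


Poisson's ratio: nu = lateral strain / axial strain
  nu = 0.000309 / 0.00146 = 0.2116

0.2116


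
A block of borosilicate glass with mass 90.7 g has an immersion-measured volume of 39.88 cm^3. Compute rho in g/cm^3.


Use the definition of density:
  rho = mass / volume
  rho = 90.7 / 39.88 = 2.274 g/cm^3

2.274 g/cm^3


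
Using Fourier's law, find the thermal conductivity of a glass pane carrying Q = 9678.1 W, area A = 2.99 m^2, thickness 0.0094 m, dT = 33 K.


Fourier's law rearranged: k = Q * t / (A * dT)
  Numerator = 9678.1 * 0.0094 = 90.97414
  Denominator = 2.99 * 33 = 98.67
  k = 90.97414 / 98.67 = 0.922 W/mK

0.922 W/mK


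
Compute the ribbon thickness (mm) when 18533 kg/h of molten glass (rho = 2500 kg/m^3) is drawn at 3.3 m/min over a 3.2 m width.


Ribbon cross-section from mass balance:
  Volume rate = throughput / density = 18533 / 2500 = 7.4132 m^3/h
  thickness = volume rate / (speed * 60 * width), i.e.
  thickness = throughput / (60 * speed * width * density) * 1000
  thickness = 18533 / (60 * 3.3 * 3.2 * 2500) * 1000 = 11.7 mm

11.7 mm


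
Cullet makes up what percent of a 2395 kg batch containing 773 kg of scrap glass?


Cullet ratio = (cullet mass / total batch mass) * 100
  Ratio = 773 / 2395 * 100 = 32.28%

32.28%


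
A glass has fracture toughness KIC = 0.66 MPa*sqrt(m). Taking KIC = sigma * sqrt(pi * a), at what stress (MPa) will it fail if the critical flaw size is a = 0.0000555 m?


Rearrange KIC = sigma * sqrt(pi * a):
  sigma = KIC / sqrt(pi * a)
  sqrt(pi * 0.0000555) = 0.013204
  sigma = 0.66 / 0.013204 = 49.98 MPa

49.98 MPa


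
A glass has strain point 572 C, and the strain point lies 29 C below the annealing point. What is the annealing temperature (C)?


T_anneal = T_strain + gap:
  T_anneal = 572 + 29 = 601 C

601 C


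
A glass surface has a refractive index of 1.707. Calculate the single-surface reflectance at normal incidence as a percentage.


Fresnel reflectance at normal incidence:
  R = ((n - 1)/(n + 1))^2
  (n - 1)/(n + 1) = (1.707 - 1)/(1.707 + 1) = 0.261175
  R = 0.261175^2 = 0.0682124
  R(%) = 0.0682124 * 100 = 6.821%

6.821%


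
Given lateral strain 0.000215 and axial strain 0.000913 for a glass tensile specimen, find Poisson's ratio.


Poisson's ratio: nu = lateral strain / axial strain
  nu = 0.000215 / 0.000913 = 0.2355

0.2355


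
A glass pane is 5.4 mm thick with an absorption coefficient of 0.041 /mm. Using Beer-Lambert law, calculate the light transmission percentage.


Beer-Lambert law: T = exp(-alpha * thickness)
  exponent = -0.041 * 5.4 = -0.2214
  T = exp(-0.2214) = 0.8014
  Percentage = 0.8014 * 100 = 80.14%

80.14%


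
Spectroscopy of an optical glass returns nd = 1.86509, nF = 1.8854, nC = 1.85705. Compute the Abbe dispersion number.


Abbe number formula: Vd = (nd - 1) / (nF - nC)
  nd - 1 = 1.86509 - 1 = 0.86509
  nF - nC = 1.8854 - 1.85705 = 0.02835
  Vd = 0.86509 / 0.02835 = 30.51

30.51


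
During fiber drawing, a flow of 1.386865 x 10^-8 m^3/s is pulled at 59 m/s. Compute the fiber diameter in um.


Cross-sectional area from continuity:
  A = Q / v = 1.386865 x 10^-8 / 59 = 2.350619 x 10^-10 m^2
Diameter from circular cross-section:
  d = sqrt(4A / pi) * 10^6 (m -> um)
  d = sqrt(4 * 2.350619 x 10^-10 / pi) * 10^6 = 17.3 um

17.3 um


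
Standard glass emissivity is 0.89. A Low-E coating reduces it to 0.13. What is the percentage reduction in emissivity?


Percentage reduction = (1 - coated/uncoated) * 100
  Ratio = 0.13 / 0.89 = 0.1461
  Reduction = (1 - 0.1461) * 100 = 85.4%

85.4%


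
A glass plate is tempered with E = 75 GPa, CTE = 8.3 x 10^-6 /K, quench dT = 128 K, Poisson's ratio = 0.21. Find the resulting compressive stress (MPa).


Tempering stress: sigma = E * alpha * dT / (1 - nu)
  E (MPa) = 75 * 1000 = 75000
  Numerator = 75000 * (8.3 x 10^-6) * 128 = 79.68
  Denominator = 1 - 0.21 = 0.79
  sigma = 79.68 / 0.79 = 100.9 MPa

100.9 MPa


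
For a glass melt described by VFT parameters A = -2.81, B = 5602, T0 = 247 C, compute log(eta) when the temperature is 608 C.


VFT equation: log(eta) = A + B / (T - T0)
  T - T0 = 608 - 247 = 361
  B / (T - T0) = 5602 / 361 = 15.518
  log(eta) = -2.81 + 15.518 = 12.708

12.708


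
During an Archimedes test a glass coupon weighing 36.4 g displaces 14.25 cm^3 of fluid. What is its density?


Use the definition of density:
  rho = mass / volume
  rho = 36.4 / 14.25 = 2.554 g/cm^3

2.554 g/cm^3


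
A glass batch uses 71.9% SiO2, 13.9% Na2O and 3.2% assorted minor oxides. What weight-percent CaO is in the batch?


Pieces sum to 100%:
  CaO = 100 - (SiO2 + Na2O + others)
  CaO = 100 - (71.9 + 13.9 + 3.2) = 11.0%

11.0%


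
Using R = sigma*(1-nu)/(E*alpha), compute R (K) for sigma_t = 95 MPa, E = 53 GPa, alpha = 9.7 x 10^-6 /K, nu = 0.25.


Thermal shock resistance: R = sigma * (1 - nu) / (E * alpha)
  Numerator = 95 * (1 - 0.25) = 71.25
  Denominator = 53 * 1000 * (9.7 x 10^-6) = 0.5141
  R = 71.25 / 0.5141 = 138.6 K

138.6 K


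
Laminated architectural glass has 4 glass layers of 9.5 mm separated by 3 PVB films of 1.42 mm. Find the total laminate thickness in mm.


Total thickness = glass contribution + PVB contribution
  Glass: 4 * 9.5 = 38.0 mm
  PVB: 3 * 1.42 = 4.26 mm
  Total = 38.0 + 4.26 = 42.26 mm

42.26 mm


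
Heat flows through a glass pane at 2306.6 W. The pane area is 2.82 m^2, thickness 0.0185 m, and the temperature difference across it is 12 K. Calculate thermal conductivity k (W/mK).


Fourier's law rearranged: k = Q * t / (A * dT)
  Numerator = 2306.6 * 0.0185 = 42.6721
  Denominator = 2.82 * 12 = 33.84
  k = 42.6721 / 33.84 = 1.261 W/mK

1.261 W/mK


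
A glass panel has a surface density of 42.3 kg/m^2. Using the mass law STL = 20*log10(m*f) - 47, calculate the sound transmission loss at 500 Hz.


Mass law: STL = 20 * log10(m * f) - 47
  m * f = 42.3 * 500 = 21150
  log10(21150) = 4.32531
  STL = 20 * 4.32531 - 47 = 86.5062 - 47 = 39.5 dB

39.5 dB


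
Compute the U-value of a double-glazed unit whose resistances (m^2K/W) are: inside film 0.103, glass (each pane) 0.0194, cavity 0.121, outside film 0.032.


Total thermal resistance (series):
  R_total = R_in + R_glass + R_air + R_glass + R_out
  R_total = 0.103 + 0.0194 + 0.121 + 0.0194 + 0.032 = 0.2948 m^2K/W
U-value = 1 / R_total = 1 / 0.2948 = 3.392 W/m^2K

3.392 W/m^2K


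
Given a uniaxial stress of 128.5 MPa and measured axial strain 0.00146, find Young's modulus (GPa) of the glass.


Young's modulus: E = stress / strain
  E = 128.5 MPa / 0.00146 = 88013.7 MPa
Convert to GPa: 88013.7 / 1000 = 88.01 GPa

88.01 GPa


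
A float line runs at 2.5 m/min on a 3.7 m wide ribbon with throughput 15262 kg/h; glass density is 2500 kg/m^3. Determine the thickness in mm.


Ribbon cross-section from mass balance:
  Volume rate = throughput / density = 15262 / 2500 = 6.1048 m^3/h
  thickness = volume rate / (speed * 60 * width), i.e.
  thickness = throughput / (60 * speed * width * density) * 1000
  thickness = 15262 / (60 * 2.5 * 3.7 * 2500) * 1000 = 11.0 mm

11.0 mm


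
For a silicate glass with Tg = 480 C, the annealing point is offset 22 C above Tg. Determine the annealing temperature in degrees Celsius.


The annealing temperature is Tg plus the offset:
  T_anneal = 480 + 22 = 502 C

502 C


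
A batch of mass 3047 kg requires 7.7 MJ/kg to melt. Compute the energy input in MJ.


Total energy = mass * specific energy
  E = 3047 * 7.7 = 23461.9 MJ

23461.9 MJ


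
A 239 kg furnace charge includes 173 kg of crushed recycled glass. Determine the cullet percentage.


Cullet ratio = (cullet mass / total batch mass) * 100
  Ratio = 173 / 239 * 100 = 72.38%

72.38%


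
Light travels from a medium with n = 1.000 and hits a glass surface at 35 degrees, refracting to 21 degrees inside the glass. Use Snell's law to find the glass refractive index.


Apply Snell's law: n1 * sin(theta1) = n2 * sin(theta2)
  n2 = n1 * sin(theta1) / sin(theta2)
  sin(35) = 0.573576
  sin(21) = 0.358368
  n2 = 1.000 * 0.573576 / 0.358368 = 1.6005

1.6005


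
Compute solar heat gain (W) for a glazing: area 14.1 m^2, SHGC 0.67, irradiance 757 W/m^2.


Solar heat gain: Q = Area * SHGC * Irradiance
  Q = 14.1 * 0.67 * 757 = 7151.4 W

7151.4 W


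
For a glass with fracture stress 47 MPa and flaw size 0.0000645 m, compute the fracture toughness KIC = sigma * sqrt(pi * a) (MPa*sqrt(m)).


Fracture toughness: KIC = sigma * sqrt(pi * a)
  pi * a = pi * 0.0000645 = 0.000202633
  sqrt(pi * a) = 0.014235
  KIC = 47 * 0.014235 = 0.669 MPa*sqrt(m)

0.669 MPa*sqrt(m)


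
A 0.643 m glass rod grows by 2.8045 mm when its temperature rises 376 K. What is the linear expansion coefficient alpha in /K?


Rearrange dL = alpha * L0 * dT for alpha:
  alpha = dL / (L0 * dT)
  alpha = (2.8045 / 1000) / (0.643 * 376) = 0.0000116 /K = 1.16 x 10^-5 /K

1.16 x 10^-5 /K


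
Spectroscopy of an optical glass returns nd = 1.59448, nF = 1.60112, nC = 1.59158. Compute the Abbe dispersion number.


Abbe number formula: Vd = (nd - 1) / (nF - nC)
  nd - 1 = 1.59448 - 1 = 0.59448
  nF - nC = 1.60112 - 1.59158 = 0.00954
  Vd = 0.59448 / 0.00954 = 62.31

62.31


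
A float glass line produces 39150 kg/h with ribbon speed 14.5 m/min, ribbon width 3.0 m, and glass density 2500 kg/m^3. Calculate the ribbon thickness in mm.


Ribbon cross-section from mass balance:
  Volume rate = throughput / density = 39150 / 2500 = 15.66 m^3/h
  thickness = volume rate / (speed * 60 * width), i.e.
  thickness = throughput / (60 * speed * width * density) * 1000
  thickness = 39150 / (60 * 14.5 * 3.0 * 2500) * 1000 = 6.0 mm

6.0 mm


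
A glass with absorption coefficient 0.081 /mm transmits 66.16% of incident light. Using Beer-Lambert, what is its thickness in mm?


Rearrange T = exp(-alpha * thickness):
  thickness = -ln(T) / alpha
  T = 66.16/100 = 0.6616
  ln(T) = -0.41309
  -ln(T) = 0.41309
  thickness = 0.41309 / 0.081 = 5.1 mm

5.1 mm


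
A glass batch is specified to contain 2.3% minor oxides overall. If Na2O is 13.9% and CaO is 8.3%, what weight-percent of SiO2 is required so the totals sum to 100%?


Known pieces sum to 100%:
  SiO2 = 100 - (others + Na2O + CaO)
  SiO2 = 100 - (2.3 + 13.9 + 8.3) = 75.5%

75.5%


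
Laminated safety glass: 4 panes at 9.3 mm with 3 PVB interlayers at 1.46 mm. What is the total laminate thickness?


Total thickness = glass contribution + PVB contribution
  Glass: 4 * 9.3 = 37.2 mm
  PVB: 3 * 1.46 = 4.38 mm
  Total = 37.2 + 4.38 = 41.58 mm

41.58 mm


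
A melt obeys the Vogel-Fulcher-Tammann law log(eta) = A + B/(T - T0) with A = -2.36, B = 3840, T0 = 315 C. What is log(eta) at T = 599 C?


VFT equation: log(eta) = A + B / (T - T0)
  T - T0 = 599 - 315 = 284
  B / (T - T0) = 3840 / 284 = 13.521
  log(eta) = -2.36 + 13.521 = 11.161

11.161


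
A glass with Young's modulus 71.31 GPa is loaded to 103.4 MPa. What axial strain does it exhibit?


Rearrange E = sigma / epsilon:
  epsilon = sigma / E
  E (MPa) = 71.31 * 1000 = 71310
  epsilon = 103.4 / 71310 = 0.00145

0.00145


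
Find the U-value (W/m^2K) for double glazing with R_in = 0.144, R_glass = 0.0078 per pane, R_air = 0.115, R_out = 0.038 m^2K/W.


Total thermal resistance (series):
  R_total = R_in + R_glass + R_air + R_glass + R_out
  R_total = 0.144 + 0.0078 + 0.115 + 0.0078 + 0.038 = 0.3126 m^2K/W
U-value = 1 / R_total = 1 / 0.3126 = 3.199 W/m^2K

3.199 W/m^2K


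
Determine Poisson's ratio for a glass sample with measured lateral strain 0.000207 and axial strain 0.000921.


Poisson's ratio: nu = lateral strain / axial strain
  nu = 0.000207 / 0.000921 = 0.2248

0.2248


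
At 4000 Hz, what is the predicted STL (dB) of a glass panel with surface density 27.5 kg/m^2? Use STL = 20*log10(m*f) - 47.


Mass law: STL = 20 * log10(m * f) - 47
  m * f = 27.5 * 4000 = 110000
  log10(110000) = 5.04139
  STL = 20 * 5.04139 - 47 = 100.8278 - 47 = 53.8 dB

53.8 dB


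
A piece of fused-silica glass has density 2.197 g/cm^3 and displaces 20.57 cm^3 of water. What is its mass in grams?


Rearrange rho = m / V:
  m = rho * V
  m = 2.197 * 20.57 = 45.192 g

45.192 g


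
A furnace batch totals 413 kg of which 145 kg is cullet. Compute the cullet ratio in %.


Cullet ratio = (cullet mass / total batch mass) * 100
  Ratio = 145 / 413 * 100 = 35.11%

35.11%


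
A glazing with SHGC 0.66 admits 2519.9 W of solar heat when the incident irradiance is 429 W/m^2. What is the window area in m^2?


Rearrange Q = Area * SHGC * Irradiance:
  Area = Q / (SHGC * Irradiance)
  Area = 2519.9 / (0.66 * 429) = 8.9 m^2

8.9 m^2


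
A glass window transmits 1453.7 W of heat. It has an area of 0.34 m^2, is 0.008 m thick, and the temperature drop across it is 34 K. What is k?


Fourier's law rearranged: k = Q * t / (A * dT)
  Numerator = 1453.7 * 0.008 = 11.6296
  Denominator = 0.34 * 34 = 11.56
  k = 11.6296 / 11.56 = 1.006 W/mK

1.006 W/mK


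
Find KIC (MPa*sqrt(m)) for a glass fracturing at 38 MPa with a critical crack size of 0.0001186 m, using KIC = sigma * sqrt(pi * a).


Fracture toughness: KIC = sigma * sqrt(pi * a)
  pi * a = pi * 0.0001186 = 0.000372593
  sqrt(pi * a) = 0.019303
  KIC = 38 * 0.019303 = 0.734 MPa*sqrt(m)

0.734 MPa*sqrt(m)


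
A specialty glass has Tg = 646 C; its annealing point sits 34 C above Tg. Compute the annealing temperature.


The annealing temperature is Tg plus the offset:
  T_anneal = 646 + 34 = 680 C

680 C


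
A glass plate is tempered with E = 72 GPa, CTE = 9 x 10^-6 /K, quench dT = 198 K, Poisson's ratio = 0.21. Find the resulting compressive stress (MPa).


Tempering stress: sigma = E * alpha * dT / (1 - nu)
  E (MPa) = 72 * 1000 = 72000
  Numerator = 72000 * (9 x 10^-6) * 198 = 128.304
  Denominator = 1 - 0.21 = 0.79
  sigma = 128.304 / 0.79 = 162.4 MPa

162.4 MPa


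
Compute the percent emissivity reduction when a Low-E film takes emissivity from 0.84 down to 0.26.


Percentage reduction = (1 - coated/uncoated) * 100
  Ratio = 0.26 / 0.84 = 0.3095
  Reduction = (1 - 0.3095) * 100 = 69.0%

69.0%


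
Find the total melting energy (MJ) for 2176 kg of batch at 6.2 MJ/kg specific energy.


Total energy = mass * specific energy
  E = 2176 * 6.2 = 13491.2 MJ

13491.2 MJ


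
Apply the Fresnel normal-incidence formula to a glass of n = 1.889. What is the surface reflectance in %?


Fresnel reflectance at normal incidence:
  R = ((n - 1)/(n + 1))^2
  (n - 1)/(n + 1) = (1.889 - 1)/(1.889 + 1) = 0.307719
  R = 0.307719^2 = 0.094691
  R(%) = 0.094691 * 100 = 9.469%

9.469%


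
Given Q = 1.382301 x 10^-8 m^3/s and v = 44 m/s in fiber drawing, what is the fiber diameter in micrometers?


Cross-sectional area from continuity:
  A = Q / v = 1.382301 x 10^-8 / 44 = 3.141593 x 10^-10 m^2
Diameter from circular cross-section:
  d = sqrt(4A / pi) * 10^6 (m -> um)
  d = sqrt(4 * 3.141593 x 10^-10 / pi) * 10^6 = 20.0 um

20.0 um


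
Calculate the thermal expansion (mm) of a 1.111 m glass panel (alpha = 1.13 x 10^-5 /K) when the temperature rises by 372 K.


Thermal expansion formula: dL = alpha * L0 * dT
  dL = (1.13 x 10^-5) * 1.111 * 372 = 0.0046702 m
Convert to mm: 0.0046702 * 1000 = 4.6702 mm

4.6702 mm


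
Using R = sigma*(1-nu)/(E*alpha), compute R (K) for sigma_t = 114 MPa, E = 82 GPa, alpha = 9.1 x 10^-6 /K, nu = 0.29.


Thermal shock resistance: R = sigma * (1 - nu) / (E * alpha)
  Numerator = 114 * (1 - 0.29) = 80.94
  Denominator = 82 * 1000 * (9.1 x 10^-6) = 0.7462
  R = 80.94 / 0.7462 = 108.5 K

108.5 K


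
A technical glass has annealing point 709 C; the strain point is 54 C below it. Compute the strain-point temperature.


Strain point = annealing point - difference:
  T_strain = 709 - 54 = 655 C

655 C


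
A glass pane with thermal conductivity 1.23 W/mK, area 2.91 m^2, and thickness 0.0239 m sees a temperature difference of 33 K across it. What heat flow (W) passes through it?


Fourier's law: Q = k * A * dT / t
  Q = 1.23 * 2.91 * 33 / 0.0239
  Q = 118.1169 / 0.0239 = 4942.1 W

4942.1 W


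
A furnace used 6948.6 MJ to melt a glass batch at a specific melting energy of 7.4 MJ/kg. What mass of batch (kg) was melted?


Rearrange E = m * s for m:
  m = E / s
  m = 6948.6 / 7.4 = 939.0 kg

939.0 kg


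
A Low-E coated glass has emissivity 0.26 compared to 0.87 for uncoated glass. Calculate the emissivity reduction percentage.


Percentage reduction = (1 - coated/uncoated) * 100
  Ratio = 0.26 / 0.87 = 0.2989
  Reduction = (1 - 0.2989) * 100 = 70.1%

70.1%


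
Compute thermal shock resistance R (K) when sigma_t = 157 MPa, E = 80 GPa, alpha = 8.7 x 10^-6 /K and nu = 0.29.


Thermal shock resistance: R = sigma * (1 - nu) / (E * alpha)
  Numerator = 157 * (1 - 0.29) = 111.47
  Denominator = 80 * 1000 * (8.7 x 10^-6) = 0.696
  R = 111.47 / 0.696 = 160.2 K

160.2 K


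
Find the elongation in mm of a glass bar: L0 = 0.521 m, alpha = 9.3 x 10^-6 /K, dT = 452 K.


Thermal expansion formula: dL = alpha * L0 * dT
  dL = (9.3 x 10^-6) * 0.521 * 452 = 0.00219008 m
Convert to mm: 0.00219008 * 1000 = 2.1901 mm

2.1901 mm


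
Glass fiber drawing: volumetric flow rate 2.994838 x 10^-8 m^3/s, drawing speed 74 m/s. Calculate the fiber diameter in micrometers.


Cross-sectional area from continuity:
  A = Q / v = 2.994838 x 10^-8 / 74 = 4.047078 x 10^-10 m^2
Diameter from circular cross-section:
  d = sqrt(4A / pi) * 10^6 (m -> um)
  d = sqrt(4 * 4.047078 x 10^-10 / pi) * 10^6 = 22.7 um

22.7 um


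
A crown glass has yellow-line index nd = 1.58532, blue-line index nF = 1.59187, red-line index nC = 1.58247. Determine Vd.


Abbe number formula: Vd = (nd - 1) / (nF - nC)
  nd - 1 = 1.58532 - 1 = 0.58532
  nF - nC = 1.59187 - 1.58247 = 0.0094
  Vd = 0.58532 / 0.0094 = 62.27

62.27


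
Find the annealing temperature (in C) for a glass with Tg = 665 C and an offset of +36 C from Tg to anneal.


The annealing temperature is Tg plus the offset:
  T_anneal = 665 + 36 = 701 C

701 C


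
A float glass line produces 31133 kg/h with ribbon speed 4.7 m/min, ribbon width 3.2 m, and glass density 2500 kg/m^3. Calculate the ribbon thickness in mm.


Ribbon cross-section from mass balance:
  Volume rate = throughput / density = 31133 / 2500 = 12.4532 m^3/h
  thickness = volume rate / (speed * 60 * width), i.e.
  thickness = throughput / (60 * speed * width * density) * 1000
  thickness = 31133 / (60 * 4.7 * 3.2 * 2500) * 1000 = 13.8 mm

13.8 mm


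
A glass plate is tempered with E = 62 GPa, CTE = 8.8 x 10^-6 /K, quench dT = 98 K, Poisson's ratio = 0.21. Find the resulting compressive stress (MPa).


Tempering stress: sigma = E * alpha * dT / (1 - nu)
  E (MPa) = 62 * 1000 = 62000
  Numerator = 62000 * (8.8 x 10^-6) * 98 = 53.4688
  Denominator = 1 - 0.21 = 0.79
  sigma = 53.4688 / 0.79 = 67.7 MPa

67.7 MPa


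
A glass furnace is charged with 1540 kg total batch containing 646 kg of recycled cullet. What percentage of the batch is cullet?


Cullet ratio = (cullet mass / total batch mass) * 100
  Ratio = 646 / 1540 * 100 = 41.95%

41.95%


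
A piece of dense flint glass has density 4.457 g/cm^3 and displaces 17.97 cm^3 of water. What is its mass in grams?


Rearrange rho = m / V:
  m = rho * V
  m = 4.457 * 17.97 = 80.092 g

80.092 g


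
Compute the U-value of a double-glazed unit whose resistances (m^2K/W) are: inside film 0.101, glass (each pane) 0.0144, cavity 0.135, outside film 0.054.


Total thermal resistance (series):
  R_total = R_in + R_glass + R_air + R_glass + R_out
  R_total = 0.101 + 0.0144 + 0.135 + 0.0144 + 0.054 = 0.3188 m^2K/W
U-value = 1 / R_total = 1 / 0.3188 = 3.137 W/m^2K

3.137 W/m^2K


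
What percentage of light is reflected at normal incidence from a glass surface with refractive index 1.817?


Fresnel reflectance at normal incidence:
  R = ((n - 1)/(n + 1))^2
  (n - 1)/(n + 1) = (1.817 - 1)/(1.817 + 1) = 0.290025
  R = 0.290025^2 = 0.0841145
  R(%) = 0.0841145 * 100 = 8.411%

8.411%


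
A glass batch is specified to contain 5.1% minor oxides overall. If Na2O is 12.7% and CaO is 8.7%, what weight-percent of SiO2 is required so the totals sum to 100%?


Known pieces sum to 100%:
  SiO2 = 100 - (others + Na2O + CaO)
  SiO2 = 100 - (5.1 + 12.7 + 8.7) = 73.5%

73.5%


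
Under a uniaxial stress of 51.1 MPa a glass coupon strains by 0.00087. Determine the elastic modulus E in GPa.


Young's modulus: E = stress / strain
  E = 51.1 MPa / 0.00087 = 58735.63 MPa
Convert to GPa: 58735.63 / 1000 = 58.74 GPa

58.74 GPa


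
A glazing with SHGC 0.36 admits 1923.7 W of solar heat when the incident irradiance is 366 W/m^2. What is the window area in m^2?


Rearrange Q = Area * SHGC * Irradiance:
  Area = Q / (SHGC * Irradiance)
  Area = 1923.7 / (0.36 * 366) = 14.6 m^2

14.6 m^2


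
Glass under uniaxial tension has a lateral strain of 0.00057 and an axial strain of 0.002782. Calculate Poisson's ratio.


Poisson's ratio: nu = lateral strain / axial strain
  nu = 0.00057 / 0.002782 = 0.2049

0.2049


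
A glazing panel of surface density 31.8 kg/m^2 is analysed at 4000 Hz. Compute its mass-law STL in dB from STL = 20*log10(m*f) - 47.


Mass law: STL = 20 * log10(m * f) - 47
  m * f = 31.8 * 4000 = 127200
  log10(127200) = 5.10449
  STL = 20 * 5.10449 - 47 = 102.0898 - 47 = 55.1 dB

55.1 dB


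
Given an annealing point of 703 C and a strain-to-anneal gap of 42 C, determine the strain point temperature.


Strain point = annealing point - difference:
  T_strain = 703 - 42 = 661 C

661 C


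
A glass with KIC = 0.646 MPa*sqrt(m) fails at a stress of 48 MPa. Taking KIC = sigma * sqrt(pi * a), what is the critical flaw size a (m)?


Rearrange KIC = sigma * sqrt(pi * a):
  sqrt(pi * a) = KIC / sigma
  sqrt(pi * a) = 0.646 / 48 = 0.013458
  a = (KIC / sigma)^2 / pi
  a = 0.013458^2 / pi = 0.0000577 m

0.0000577 m


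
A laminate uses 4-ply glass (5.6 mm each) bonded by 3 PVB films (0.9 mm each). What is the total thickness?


Total thickness = glass contribution + PVB contribution
  Glass: 4 * 5.6 = 22.4 mm
  PVB: 3 * 0.9 = 2.7 mm
  Total = 22.4 + 2.7 = 25.1 mm

25.1 mm


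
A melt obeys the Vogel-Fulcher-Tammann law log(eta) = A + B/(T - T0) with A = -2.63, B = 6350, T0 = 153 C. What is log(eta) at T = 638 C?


VFT equation: log(eta) = A + B / (T - T0)
  T - T0 = 638 - 153 = 485
  B / (T - T0) = 6350 / 485 = 13.093
  log(eta) = -2.63 + 13.093 = 10.463

10.463


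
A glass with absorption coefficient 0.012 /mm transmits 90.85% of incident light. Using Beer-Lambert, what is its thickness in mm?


Rearrange T = exp(-alpha * thickness):
  thickness = -ln(T) / alpha
  T = 90.85/100 = 0.9085
  ln(T) = -0.09596
  -ln(T) = 0.09596
  thickness = 0.09596 / 0.012 = 8.0 mm

8.0 mm


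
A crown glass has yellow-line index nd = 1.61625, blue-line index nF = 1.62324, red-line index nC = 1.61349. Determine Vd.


Abbe number formula: Vd = (nd - 1) / (nF - nC)
  nd - 1 = 1.61625 - 1 = 0.61625
  nF - nC = 1.62324 - 1.61349 = 0.00975
  Vd = 0.61625 / 0.00975 = 63.21

63.21


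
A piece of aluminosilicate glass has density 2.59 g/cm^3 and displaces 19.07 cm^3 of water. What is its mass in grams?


Rearrange rho = m / V:
  m = rho * V
  m = 2.59 * 19.07 = 49.391 g

49.391 g


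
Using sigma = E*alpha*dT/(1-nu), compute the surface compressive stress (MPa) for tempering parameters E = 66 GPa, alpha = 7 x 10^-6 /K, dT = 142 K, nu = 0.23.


Tempering stress: sigma = E * alpha * dT / (1 - nu)
  E (MPa) = 66 * 1000 = 66000
  Numerator = 66000 * (7 x 10^-6) * 142 = 65.604
  Denominator = 1 - 0.23 = 0.77
  sigma = 65.604 / 0.77 = 85.2 MPa

85.2 MPa


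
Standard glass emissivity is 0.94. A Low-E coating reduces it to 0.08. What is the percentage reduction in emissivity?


Percentage reduction = (1 - coated/uncoated) * 100
  Ratio = 0.08 / 0.94 = 0.0851
  Reduction = (1 - 0.0851) * 100 = 91.5%

91.5%


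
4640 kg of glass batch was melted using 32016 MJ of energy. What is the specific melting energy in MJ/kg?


Rearrange E = m * s for s:
  s = E / m
  s = 32016 / 4640 = 6.9 MJ/kg

6.9 MJ/kg


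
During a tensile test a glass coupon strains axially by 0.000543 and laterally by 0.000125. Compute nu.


Poisson's ratio: nu = lateral strain / axial strain
  nu = 0.000125 / 0.000543 = 0.2302

0.2302


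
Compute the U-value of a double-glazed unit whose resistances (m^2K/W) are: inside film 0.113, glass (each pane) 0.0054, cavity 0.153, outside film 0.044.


Total thermal resistance (series):
  R_total = R_in + R_glass + R_air + R_glass + R_out
  R_total = 0.113 + 0.0054 + 0.153 + 0.0054 + 0.044 = 0.3208 m^2K/W
U-value = 1 / R_total = 1 / 0.3208 = 3.117 W/m^2K

3.117 W/m^2K


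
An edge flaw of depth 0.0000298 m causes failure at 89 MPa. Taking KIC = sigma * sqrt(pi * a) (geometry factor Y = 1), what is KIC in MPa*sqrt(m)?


Fracture toughness: KIC = sigma * sqrt(pi * a)
  pi * a = pi * 0.0000298 = 0.000093619
  sqrt(pi * a) = 0.009676
  KIC = 89 * 0.009676 = 0.861 MPa*sqrt(m)

0.861 MPa*sqrt(m)


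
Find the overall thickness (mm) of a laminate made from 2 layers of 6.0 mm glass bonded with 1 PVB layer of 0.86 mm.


Total thickness = glass contribution + PVB contribution
  Glass: 2 * 6.0 = 12.0 mm
  PVB: 1 * 0.86 = 0.86 mm
  Total = 12.0 + 0.86 = 12.86 mm

12.86 mm


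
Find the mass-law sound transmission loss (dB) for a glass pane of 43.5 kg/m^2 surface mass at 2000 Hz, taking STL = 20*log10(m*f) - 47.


Mass law: STL = 20 * log10(m * f) - 47
  m * f = 43.5 * 2000 = 87000
  log10(87000) = 4.93952
  STL = 20 * 4.93952 - 47 = 98.7904 - 47 = 51.8 dB

51.8 dB


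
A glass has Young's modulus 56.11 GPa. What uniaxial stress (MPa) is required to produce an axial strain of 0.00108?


Rearrange E = sigma / epsilon:
  sigma = E * epsilon
  E (MPa) = 56.11 * 1000 = 56110
  sigma = 56110 * 0.00108 = 60.6 MPa

60.6 MPa


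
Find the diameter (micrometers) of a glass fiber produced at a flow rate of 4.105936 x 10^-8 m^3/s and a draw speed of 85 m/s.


Cross-sectional area from continuity:
  A = Q / v = 4.105936 x 10^-8 / 85 = 4.830513 x 10^-10 m^2
Diameter from circular cross-section:
  d = sqrt(4A / pi) * 10^6 (m -> um)
  d = sqrt(4 * 4.830513 x 10^-10 / pi) * 10^6 = 24.8 um

24.8 um


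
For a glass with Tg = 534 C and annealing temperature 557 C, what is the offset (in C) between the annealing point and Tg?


Offset = T_anneal - Tg:
  offset = 557 - 534 = 23 C

23 C


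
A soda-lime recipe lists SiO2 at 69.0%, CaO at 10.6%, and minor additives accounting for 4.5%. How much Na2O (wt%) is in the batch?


Pieces sum to 100%:
  Na2O = 100 - (SiO2 + CaO + others)
  Na2O = 100 - (69.0 + 10.6 + 4.5) = 15.9%

15.9%


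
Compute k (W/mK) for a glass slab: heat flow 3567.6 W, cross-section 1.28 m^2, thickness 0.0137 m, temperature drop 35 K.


Fourier's law rearranged: k = Q * t / (A * dT)
  Numerator = 3567.6 * 0.0137 = 48.87612
  Denominator = 1.28 * 35 = 44.8
  k = 48.87612 / 44.8 = 1.091 W/mK

1.091 W/mK


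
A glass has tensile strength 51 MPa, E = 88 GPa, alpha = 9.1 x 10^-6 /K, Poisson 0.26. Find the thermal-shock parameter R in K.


Thermal shock resistance: R = sigma * (1 - nu) / (E * alpha)
  Numerator = 51 * (1 - 0.26) = 37.74
  Denominator = 88 * 1000 * (9.1 x 10^-6) = 0.8008
  R = 37.74 / 0.8008 = 47.1 K

47.1 K


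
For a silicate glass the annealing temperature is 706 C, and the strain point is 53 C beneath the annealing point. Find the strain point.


Strain point = annealing point - difference:
  T_strain = 706 - 53 = 653 C

653 C


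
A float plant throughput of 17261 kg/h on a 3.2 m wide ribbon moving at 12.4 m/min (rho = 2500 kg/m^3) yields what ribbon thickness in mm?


Ribbon cross-section from mass balance:
  Volume rate = throughput / density = 17261 / 2500 = 6.9044 m^3/h
  thickness = volume rate / (speed * 60 * width), i.e.
  thickness = throughput / (60 * speed * width * density) * 1000
  thickness = 17261 / (60 * 12.4 * 3.2 * 2500) * 1000 = 2.9 mm

2.9 mm


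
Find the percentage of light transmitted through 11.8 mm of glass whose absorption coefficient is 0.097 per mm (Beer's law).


Beer-Lambert law: T = exp(-alpha * thickness)
  exponent = -0.097 * 11.8 = -1.1446
  T = exp(-1.1446) = 0.3184
  Percentage = 0.3184 * 100 = 31.84%

31.84%


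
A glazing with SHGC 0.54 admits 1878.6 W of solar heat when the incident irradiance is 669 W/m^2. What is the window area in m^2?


Rearrange Q = Area * SHGC * Irradiance:
  Area = Q / (SHGC * Irradiance)
  Area = 1878.6 / (0.54 * 669) = 5.2 m^2

5.2 m^2


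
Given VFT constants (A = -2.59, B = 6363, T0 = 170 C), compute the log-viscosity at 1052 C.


VFT equation: log(eta) = A + B / (T - T0)
  T - T0 = 1052 - 170 = 882
  B / (T - T0) = 6363 / 882 = 7.214
  log(eta) = -2.59 + 7.214 = 4.624

4.624


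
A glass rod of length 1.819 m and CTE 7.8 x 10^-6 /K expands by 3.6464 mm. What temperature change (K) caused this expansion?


Rearrange dL = alpha * L0 * dT for dT:
  dT = dL / (alpha * L0)
  dL (m) = 3.6464 / 1000 = 0.0036464
  dT = 0.0036464 / ((7.8 x 10^-6) * 1.819) = 257.0 K

257.0 K


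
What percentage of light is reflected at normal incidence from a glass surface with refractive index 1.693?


Fresnel reflectance at normal incidence:
  R = ((n - 1)/(n + 1))^2
  (n - 1)/(n + 1) = (1.693 - 1)/(1.693 + 1) = 0.257334
  R = 0.257334^2 = 0.0662208
  R(%) = 0.0662208 * 100 = 6.622%

6.622%


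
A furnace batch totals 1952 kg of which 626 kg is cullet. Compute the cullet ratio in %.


Cullet ratio = (cullet mass / total batch mass) * 100
  Ratio = 626 / 1952 * 100 = 32.07%

32.07%


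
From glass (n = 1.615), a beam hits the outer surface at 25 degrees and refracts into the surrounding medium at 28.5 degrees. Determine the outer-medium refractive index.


Apply Snell's law: n1 * sin(theta1) = n2 * sin(theta2)
  n2 = n1 * sin(theta1) / sin(theta2)
  sin(25) = 0.422618
  sin(28.5) = 0.477159
  n2 = 1.615 * 0.422618 / 0.477159 = 1.4304

1.4304


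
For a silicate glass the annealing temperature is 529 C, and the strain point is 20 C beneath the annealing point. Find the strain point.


Strain point = annealing point - difference:
  T_strain = 529 - 20 = 509 C

509 C


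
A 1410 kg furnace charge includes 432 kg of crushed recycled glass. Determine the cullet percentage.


Cullet ratio = (cullet mass / total batch mass) * 100
  Ratio = 432 / 1410 * 100 = 30.64%

30.64%


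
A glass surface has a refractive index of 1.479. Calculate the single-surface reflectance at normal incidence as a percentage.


Fresnel reflectance at normal incidence:
  R = ((n - 1)/(n + 1))^2
  (n - 1)/(n + 1) = (1.479 - 1)/(1.479 + 1) = 0.193223
  R = 0.193223^2 = 0.0373351
  R(%) = 0.0373351 * 100 = 3.734%

3.734%


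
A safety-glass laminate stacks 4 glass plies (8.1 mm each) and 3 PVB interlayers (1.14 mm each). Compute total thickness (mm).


Total thickness = glass contribution + PVB contribution
  Glass: 4 * 8.1 = 32.4 mm
  PVB: 3 * 1.14 = 3.42 mm
  Total = 32.4 + 3.42 = 35.82 mm

35.82 mm


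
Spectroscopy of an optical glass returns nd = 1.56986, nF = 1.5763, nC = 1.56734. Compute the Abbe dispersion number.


Abbe number formula: Vd = (nd - 1) / (nF - nC)
  nd - 1 = 1.56986 - 1 = 0.56986
  nF - nC = 1.5763 - 1.56734 = 0.00896
  Vd = 0.56986 / 0.00896 = 63.6

63.6


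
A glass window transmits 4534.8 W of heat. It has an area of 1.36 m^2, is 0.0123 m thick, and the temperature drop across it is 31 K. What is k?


Fourier's law rearranged: k = Q * t / (A * dT)
  Numerator = 4534.8 * 0.0123 = 55.77804
  Denominator = 1.36 * 31 = 42.16
  k = 55.77804 / 42.16 = 1.323 W/mK

1.323 W/mK


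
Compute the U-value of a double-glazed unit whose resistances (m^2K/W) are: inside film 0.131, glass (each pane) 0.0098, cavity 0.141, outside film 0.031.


Total thermal resistance (series):
  R_total = R_in + R_glass + R_air + R_glass + R_out
  R_total = 0.131 + 0.0098 + 0.141 + 0.0098 + 0.031 = 0.3226 m^2K/W
U-value = 1 / R_total = 1 / 0.3226 = 3.1 W/m^2K

3.1 W/m^2K


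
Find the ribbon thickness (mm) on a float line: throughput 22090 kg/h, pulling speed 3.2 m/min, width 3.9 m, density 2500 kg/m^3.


Ribbon cross-section from mass balance:
  Volume rate = throughput / density = 22090 / 2500 = 8.836 m^3/h
  thickness = volume rate / (speed * 60 * width), i.e.
  thickness = throughput / (60 * speed * width * density) * 1000
  thickness = 22090 / (60 * 3.2 * 3.9 * 2500) * 1000 = 11.8 mm

11.8 mm


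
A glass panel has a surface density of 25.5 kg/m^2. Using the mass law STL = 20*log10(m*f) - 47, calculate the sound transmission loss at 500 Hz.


Mass law: STL = 20 * log10(m * f) - 47
  m * f = 25.5 * 500 = 12750
  log10(12750) = 4.10551
  STL = 20 * 4.10551 - 47 = 82.1102 - 47 = 35.1 dB

35.1 dB


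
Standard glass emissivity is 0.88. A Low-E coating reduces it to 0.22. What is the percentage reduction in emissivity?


Percentage reduction = (1 - coated/uncoated) * 100
  Ratio = 0.22 / 0.88 = 0.25
  Reduction = (1 - 0.25) * 100 = 75.0%

75.0%


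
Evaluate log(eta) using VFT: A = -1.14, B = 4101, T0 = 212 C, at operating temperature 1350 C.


VFT equation: log(eta) = A + B / (T - T0)
  T - T0 = 1350 - 212 = 1138
  B / (T - T0) = 4101 / 1138 = 3.604
  log(eta) = -1.14 + 3.604 = 2.464

2.464


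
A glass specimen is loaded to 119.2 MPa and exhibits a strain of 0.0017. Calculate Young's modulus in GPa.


Young's modulus: E = stress / strain
  E = 119.2 MPa / 0.0017 = 70117.65 MPa
Convert to GPa: 70117.65 / 1000 = 70.12 GPa

70.12 GPa


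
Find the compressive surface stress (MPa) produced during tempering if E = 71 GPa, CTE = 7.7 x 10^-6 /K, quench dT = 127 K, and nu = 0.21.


Tempering stress: sigma = E * alpha * dT / (1 - nu)
  E (MPa) = 71 * 1000 = 71000
  Numerator = 71000 * (7.7 x 10^-6) * 127 = 69.4309
  Denominator = 1 - 0.21 = 0.79
  sigma = 69.4309 / 0.79 = 87.9 MPa

87.9 MPa


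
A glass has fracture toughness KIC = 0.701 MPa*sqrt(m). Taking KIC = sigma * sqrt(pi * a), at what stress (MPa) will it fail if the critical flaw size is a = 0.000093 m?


Rearrange KIC = sigma * sqrt(pi * a):
  sigma = KIC / sqrt(pi * a)
  sqrt(pi * 0.000093) = 0.017093
  sigma = 0.701 / 0.017093 = 41.01 MPa

41.01 MPa


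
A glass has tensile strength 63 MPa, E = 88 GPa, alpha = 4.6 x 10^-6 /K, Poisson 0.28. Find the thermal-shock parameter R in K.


Thermal shock resistance: R = sigma * (1 - nu) / (E * alpha)
  Numerator = 63 * (1 - 0.28) = 45.36
  Denominator = 88 * 1000 * (4.6 x 10^-6) = 0.4048
  R = 45.36 / 0.4048 = 112.1 K

112.1 K


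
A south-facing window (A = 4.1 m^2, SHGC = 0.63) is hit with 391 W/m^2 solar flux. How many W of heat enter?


Solar heat gain: Q = Area * SHGC * Irradiance
  Q = 4.1 * 0.63 * 391 = 1010 W

1010 W


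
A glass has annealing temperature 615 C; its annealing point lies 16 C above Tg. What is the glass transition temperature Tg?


Rearrange T_anneal = Tg + offset for Tg:
  Tg = T_anneal - offset = 615 - 16 = 599 C

599 C


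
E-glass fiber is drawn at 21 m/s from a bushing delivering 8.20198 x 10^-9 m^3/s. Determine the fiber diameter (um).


Cross-sectional area from continuity:
  A = Q / v = 8.20198 x 10^-9 / 21 = 3.905705 x 10^-10 m^2
Diameter from circular cross-section:
  d = sqrt(4A / pi) * 10^6 (m -> um)
  d = sqrt(4 * 3.905705 x 10^-10 / pi) * 10^6 = 22.3 um

22.3 um


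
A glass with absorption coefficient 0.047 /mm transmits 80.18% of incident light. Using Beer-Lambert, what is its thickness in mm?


Rearrange T = exp(-alpha * thickness):
  thickness = -ln(T) / alpha
  T = 80.18/100 = 0.8018
  ln(T) = -0.2209
  -ln(T) = 0.2209
  thickness = 0.2209 / 0.047 = 4.7 mm

4.7 mm


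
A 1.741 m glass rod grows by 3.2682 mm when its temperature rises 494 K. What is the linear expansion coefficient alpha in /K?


Rearrange dL = alpha * L0 * dT for alpha:
  alpha = dL / (L0 * dT)
  alpha = (3.2682 / 1000) / (1.741 * 494) = 0.0000038 /K = 3.8 x 10^-6 /K

3.8 x 10^-6 /K


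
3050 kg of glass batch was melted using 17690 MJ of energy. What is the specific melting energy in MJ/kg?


Rearrange E = m * s for s:
  s = E / m
  s = 17690 / 3050 = 5.8 MJ/kg

5.8 MJ/kg


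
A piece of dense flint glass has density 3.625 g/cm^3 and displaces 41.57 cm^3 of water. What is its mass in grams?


Rearrange rho = m / V:
  m = rho * V
  m = 3.625 * 41.57 = 150.691 g

150.691 g


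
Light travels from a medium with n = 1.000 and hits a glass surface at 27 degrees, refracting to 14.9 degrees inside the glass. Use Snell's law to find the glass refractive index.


Apply Snell's law: n1 * sin(theta1) = n2 * sin(theta2)
  n2 = n1 * sin(theta1) / sin(theta2)
  sin(27) = 0.45399
  sin(14.9) = 0.257133
  n2 = 1.000 * 0.45399 / 0.257133 = 1.7656

1.7656


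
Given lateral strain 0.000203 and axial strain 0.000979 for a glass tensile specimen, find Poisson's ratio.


Poisson's ratio: nu = lateral strain / axial strain
  nu = 0.000203 / 0.000979 = 0.2074

0.2074


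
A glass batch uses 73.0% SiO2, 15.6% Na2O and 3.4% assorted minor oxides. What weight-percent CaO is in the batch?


Pieces sum to 100%:
  CaO = 100 - (SiO2 + Na2O + others)
  CaO = 100 - (73.0 + 15.6 + 3.4) = 8.0%

8.0%


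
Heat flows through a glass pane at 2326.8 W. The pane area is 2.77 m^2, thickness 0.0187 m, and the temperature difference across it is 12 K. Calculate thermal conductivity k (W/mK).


Fourier's law rearranged: k = Q * t / (A * dT)
  Numerator = 2326.8 * 0.0187 = 43.51116
  Denominator = 2.77 * 12 = 33.24
  k = 43.51116 / 33.24 = 1.309 W/mK

1.309 W/mK


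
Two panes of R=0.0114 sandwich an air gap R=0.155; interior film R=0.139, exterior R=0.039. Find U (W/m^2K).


Total thermal resistance (series):
  R_total = R_in + R_glass + R_air + R_glass + R_out
  R_total = 0.139 + 0.0114 + 0.155 + 0.0114 + 0.039 = 0.3558 m^2K/W
U-value = 1 / R_total = 1 / 0.3558 = 2.811 W/m^2K

2.811 W/m^2K
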